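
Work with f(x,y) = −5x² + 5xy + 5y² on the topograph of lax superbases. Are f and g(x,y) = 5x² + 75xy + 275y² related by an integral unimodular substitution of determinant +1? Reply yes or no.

D₁ = 125, D₂ = 125
river cycle of f (length 2): (5, 5, -5), (-5, 5, 5)
river cycle of g (length 2): (5, 5, -5), (-5, 5, 5)
cycles coincide ⇒ equivalent

yes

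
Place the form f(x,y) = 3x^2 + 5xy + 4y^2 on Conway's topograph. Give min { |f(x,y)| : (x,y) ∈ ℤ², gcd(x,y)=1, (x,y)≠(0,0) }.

translate: b→-1 (≡5 mod 6), so (3,5,4)→(3,-1,2)
flip: (3,-1,2)→(2,1,3)
reduced (well bottom): (2,1,3) with a≤c, −a<b≤a
well minimum = a = 2

2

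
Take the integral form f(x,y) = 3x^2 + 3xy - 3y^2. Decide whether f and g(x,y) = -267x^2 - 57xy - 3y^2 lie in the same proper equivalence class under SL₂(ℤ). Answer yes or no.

D₁ = 45, D₂ = 45
river cycle of f (length 2): (-3, 3, 3), (3, 3, -3)
river cycle of g (length 2): (-3, 3, 3), (3, 3, -3)
cycles coincide ⇒ equivalent

yes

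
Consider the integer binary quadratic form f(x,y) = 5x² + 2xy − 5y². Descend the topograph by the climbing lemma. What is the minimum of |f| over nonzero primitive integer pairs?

river: ρ → (-5,8,2)
river: ρ → (2,8,-5)
river: ρ → (-5,2,5)
river: ρ → (5,8,-2)
river: ρ → (-2,8,5)
river: ρ → (5,2,-5)
closes: descent 0, river 6
min |a| on river = 2

2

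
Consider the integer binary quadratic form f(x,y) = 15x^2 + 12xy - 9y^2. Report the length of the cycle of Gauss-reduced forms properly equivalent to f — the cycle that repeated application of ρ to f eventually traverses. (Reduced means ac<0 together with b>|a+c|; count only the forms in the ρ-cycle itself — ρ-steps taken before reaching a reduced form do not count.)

D = 684, ⌊√D⌋ = 26
river: ρ → (-9,24,3)
river: ρ → (3,24,-9)
river: ρ → (-9,12,15)
river: ρ → (15,18,-6)
river: ρ → (-6,18,15)
river: ρ → (15,12,-9)
ρ-cycle length = 6 (tail of 0 descent steps not counted)

6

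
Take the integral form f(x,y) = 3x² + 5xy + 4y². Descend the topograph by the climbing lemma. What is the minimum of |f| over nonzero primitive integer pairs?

translate: b→-1 (≡5 mod 6), so (3,5,4)→(3,-1,2)
flip: (3,-1,2)→(2,1,3)
reduced (well bottom): (2,1,3) with a≤c, −a<b≤a
well minimum = a = 2

2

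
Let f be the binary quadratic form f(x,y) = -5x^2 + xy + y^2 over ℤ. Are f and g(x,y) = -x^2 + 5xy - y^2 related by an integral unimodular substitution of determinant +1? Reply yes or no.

D₁ = 21, D₂ = 21
river cycle of f (length 2): (1, 3, -3), (-3, 3, 1)
river cycle of g (length 2): (-1, 3, 3), (3, 3, -1)
cycles differ ⇒ inequivalent

no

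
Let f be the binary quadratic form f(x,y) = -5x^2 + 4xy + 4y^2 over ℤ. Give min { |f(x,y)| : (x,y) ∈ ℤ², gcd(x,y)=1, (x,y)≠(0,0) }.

river: ρ → (4,4,-5)
river: ρ → (-5,6,3)
river: ρ → (3,6,-5)
river: ρ → (-5,4,4)
closes: descent 0, river 4
min |a| on river = 3

3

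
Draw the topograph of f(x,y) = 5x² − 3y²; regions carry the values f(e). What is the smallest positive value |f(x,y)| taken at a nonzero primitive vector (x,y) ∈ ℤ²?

descent: ρ → (-3,6,2)  [lands on river]
river: ρ → (2,6,-3)
closes: descent 1, river 2
min |a| on river = 2

2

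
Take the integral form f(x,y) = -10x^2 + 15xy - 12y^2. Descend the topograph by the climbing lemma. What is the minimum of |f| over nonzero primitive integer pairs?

translate: b→5 (≡-15 mod 20), so (10,-15,12)→(10,5,7)
flip: (10,5,7)→(7,-5,10)
reduced (well bottom): (7,-5,10) with a≤c, −a<b≤a
well minimum |f| = |-7| = 7 (negative-definite)

7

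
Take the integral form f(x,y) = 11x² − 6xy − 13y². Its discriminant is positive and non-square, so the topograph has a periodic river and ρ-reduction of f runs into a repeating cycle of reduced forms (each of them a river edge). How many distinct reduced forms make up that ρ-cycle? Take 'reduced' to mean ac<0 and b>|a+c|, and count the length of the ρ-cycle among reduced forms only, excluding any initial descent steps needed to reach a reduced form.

D = 608, ⌊√D⌋ = 24
descent: ρ → (-13,6,11)  [lands on river]
river: ρ → (11,16,-8)
river: ρ → (-8,16,11)
river: ρ → (11,6,-13)
river: ρ → (-13,20,4)
river: ρ → (4,20,-13)
ρ-cycle length = 6 (tail of 1 descent step not counted)

6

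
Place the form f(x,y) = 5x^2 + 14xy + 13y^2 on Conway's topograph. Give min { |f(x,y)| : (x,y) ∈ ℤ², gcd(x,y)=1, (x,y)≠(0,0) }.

translate: b→4 (≡14 mod 10), so (5,14,13)→(5,4,4)
flip: (5,4,4)→(4,-4,5)
translate: b→4 (≡-4 mod 8), so (4,-4,5)→(4,4,5)
reduced (well bottom): (4,4,5) with a≤c, −a<b≤a
well minimum = a = 4

4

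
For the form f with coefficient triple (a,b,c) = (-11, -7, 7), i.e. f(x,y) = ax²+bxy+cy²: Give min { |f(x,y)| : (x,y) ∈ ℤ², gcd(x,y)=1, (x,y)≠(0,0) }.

descent: ρ → (7,7,-11)  [lands on river]
river: ρ → (-11,15,3)
river: ρ → (3,15,-11)
river: ρ → (-11,7,7)
closes: descent 1, river 4
min |a| on river = 3

3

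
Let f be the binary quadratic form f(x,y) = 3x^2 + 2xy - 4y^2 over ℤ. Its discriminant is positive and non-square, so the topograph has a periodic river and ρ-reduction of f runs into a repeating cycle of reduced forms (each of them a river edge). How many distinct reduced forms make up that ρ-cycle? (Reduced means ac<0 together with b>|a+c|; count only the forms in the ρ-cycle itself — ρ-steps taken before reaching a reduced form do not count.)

D = 52, ⌊√D⌋ = 7
river: ρ → (-4,6,1)
river: ρ → (1,6,-4)
river: ρ → (-4,2,3)
river: ρ → (3,4,-3)
river: ρ → (-3,2,4)
river: ρ → (4,6,-1)
river: ρ → (-1,6,4)
river: ρ → (4,2,-3)
river: ρ → (-3,4,3)
river: ρ → (3,2,-4)
ρ-cycle length = 10 (tail of 0 descent steps not counted)

10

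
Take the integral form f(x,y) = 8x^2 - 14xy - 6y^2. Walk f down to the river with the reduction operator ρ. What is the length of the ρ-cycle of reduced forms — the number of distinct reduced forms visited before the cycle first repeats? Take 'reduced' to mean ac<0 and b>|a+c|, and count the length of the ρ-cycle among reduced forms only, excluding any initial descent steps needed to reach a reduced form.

D = 388, ⌊√D⌋ = 19
descent: ρ → (-6,14,8)  [lands on river]
river: ρ → (8,18,-2)
river: ρ → (-2,18,8)
river: ρ → (8,14,-6)
river: ρ → (-6,10,12)
river: ρ → (12,14,-4)
river: ρ → (-4,18,4)
river: ρ → (4,14,-12)
river: ρ → (-12,10,6)
river: ρ → (6,14,-8)
river: ρ → (-8,18,2)
river: ρ → (2,18,-8)
river: ρ → (-8,14,6)
river: ρ → (6,10,-12)
river: ρ → (-12,14,4)
river: ρ → (4,18,-4)
river: ρ → (-4,14,12)
river: ρ → (12,10,-6)
ρ-cycle length = 18 (tail of 1 descent step not counted)

18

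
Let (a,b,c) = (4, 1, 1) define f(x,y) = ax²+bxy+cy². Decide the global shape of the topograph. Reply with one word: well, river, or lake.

D = b²−4ac = 1² − 4·4·1 = -15
D < 0 ⇒ definite ⇒ every region one sign ⇒ single well

well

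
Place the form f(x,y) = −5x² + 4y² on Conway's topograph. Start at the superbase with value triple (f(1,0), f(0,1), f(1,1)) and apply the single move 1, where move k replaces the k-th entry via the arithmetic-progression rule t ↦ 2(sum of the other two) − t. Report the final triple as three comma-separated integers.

start (-5,4,-1) = (f(1,0),f(0,1),f(1,1))
replace slot 1: 2·(4+(-1)) − (-5) = 11 → (11,4,-1)

11,4,-1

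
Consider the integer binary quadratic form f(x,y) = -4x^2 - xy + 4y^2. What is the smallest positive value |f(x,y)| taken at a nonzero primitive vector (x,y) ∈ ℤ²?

descent: ρ → (4,1,-4)  [lands on river]
river: ρ → (-4,7,1)
river: ρ → (1,7,-4)
river: ρ → (-4,1,4)
river: ρ → (4,7,-1)
river: ρ → (-1,7,4)
closes: descent 1, river 6
min |a| on river = 1

1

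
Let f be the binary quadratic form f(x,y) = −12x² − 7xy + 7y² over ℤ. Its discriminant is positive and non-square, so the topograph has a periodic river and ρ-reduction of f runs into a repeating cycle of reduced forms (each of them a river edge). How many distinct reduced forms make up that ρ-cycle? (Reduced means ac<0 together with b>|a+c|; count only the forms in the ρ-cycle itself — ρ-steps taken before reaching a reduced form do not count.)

D = 385, ⌊√D⌋ = 19
descent: ρ → (7,7,-12)  [lands on river]
river: ρ → (-12,17,2)
river: ρ → (2,19,-3)
river: ρ → (-3,17,8)
river: ρ → (8,15,-5)
river: ρ → (-5,15,8)
river: ρ → (8,17,-3)
river: ρ → (-3,19,2)
river: ρ → (2,17,-12)
river: ρ → (-12,7,7)
ρ-cycle length = 10 (tail of 1 descent step not counted)

10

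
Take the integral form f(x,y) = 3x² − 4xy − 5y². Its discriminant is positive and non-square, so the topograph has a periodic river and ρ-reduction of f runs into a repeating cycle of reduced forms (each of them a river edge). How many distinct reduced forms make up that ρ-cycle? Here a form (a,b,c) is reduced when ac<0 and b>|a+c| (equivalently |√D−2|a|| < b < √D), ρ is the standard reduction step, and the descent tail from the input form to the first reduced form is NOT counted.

D = 76, ⌊√D⌋ = 8
descent: ρ → (-5,4,3)  [lands on river]
river: ρ → (3,8,-1)
river: ρ → (-1,8,3)
river: ρ → (3,4,-5)
river: ρ → (-5,6,2)
river: ρ → (2,6,-5)
ρ-cycle length = 6 (tail of 1 descent step not counted)

6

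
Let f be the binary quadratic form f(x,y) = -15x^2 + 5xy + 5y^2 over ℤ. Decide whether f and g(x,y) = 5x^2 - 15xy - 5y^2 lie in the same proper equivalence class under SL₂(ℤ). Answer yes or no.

D₁ = 325, D₂ = 325
river cycle of f (length 2): (5, 15, -5), (-5, 15, 5)
river cycle of g (length 2): (-5, 15, 5), (5, 15, -5)
cycles coincide ⇒ equivalent

yes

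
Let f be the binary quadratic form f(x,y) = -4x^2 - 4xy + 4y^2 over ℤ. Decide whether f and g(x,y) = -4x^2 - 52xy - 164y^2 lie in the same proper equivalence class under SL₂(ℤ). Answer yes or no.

D₁ = 80, D₂ = 80
river cycle of f (length 2): (4, 4, -4), (-4, 4, 4)
river cycle of g (length 2): (-4, 4, 4), (4, 4, -4)
cycles coincide ⇒ equivalent

yes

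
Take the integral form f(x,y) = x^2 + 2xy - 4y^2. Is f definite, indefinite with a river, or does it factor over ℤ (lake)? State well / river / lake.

D = b²−4ac = 2² − 4·1·(-4) = 20
D > 0 non-square ⇒ indefinite ⇒ periodic river

river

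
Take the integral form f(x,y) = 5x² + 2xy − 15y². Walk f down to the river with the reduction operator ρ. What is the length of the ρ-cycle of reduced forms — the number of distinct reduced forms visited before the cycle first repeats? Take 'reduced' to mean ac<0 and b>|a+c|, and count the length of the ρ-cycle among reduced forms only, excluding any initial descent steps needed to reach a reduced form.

D = 304, ⌊√D⌋ = 17
descent: ρ → (-15,-2,5)
descent: ρ → (5,12,-8)  [lands on river]
river: ρ → (-8,4,9)
river: ρ → (9,14,-3)
river: ρ → (-3,16,4)
river: ρ → (4,16,-3)
river: ρ → (-3,14,9)
river: ρ → (9,4,-8)
river: ρ → (-8,12,5)
river: ρ → (5,8,-12)
river: ρ → (-12,16,1)
river: ρ → (1,16,-12)
river: ρ → (-12,8,5)
ρ-cycle length = 12 (tail of 2 descent steps not counted)

12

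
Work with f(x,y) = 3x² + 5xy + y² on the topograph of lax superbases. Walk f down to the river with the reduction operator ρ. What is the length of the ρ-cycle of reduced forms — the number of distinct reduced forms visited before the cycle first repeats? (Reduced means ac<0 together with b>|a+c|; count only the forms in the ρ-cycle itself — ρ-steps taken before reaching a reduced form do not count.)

D = 13, ⌊√D⌋ = 3
descent: ρ → (1,3,-1)  [lands on river]
river: ρ → (-1,3,1)
ρ-cycle length = 2 (tail of 1 descent step not counted)

2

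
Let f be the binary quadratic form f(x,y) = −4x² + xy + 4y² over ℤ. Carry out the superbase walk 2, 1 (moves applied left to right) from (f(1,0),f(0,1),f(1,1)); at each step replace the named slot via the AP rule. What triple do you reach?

start (-4,4,1) = (f(1,0),f(0,1),f(1,1))
replace slot 2: 2·((-4)+1) − 4 = -10 → (-4,-10,1)
replace slot 1: 2·((-10)+1) − (-4) = -14 → (-14,-10,1)

-14,-10,1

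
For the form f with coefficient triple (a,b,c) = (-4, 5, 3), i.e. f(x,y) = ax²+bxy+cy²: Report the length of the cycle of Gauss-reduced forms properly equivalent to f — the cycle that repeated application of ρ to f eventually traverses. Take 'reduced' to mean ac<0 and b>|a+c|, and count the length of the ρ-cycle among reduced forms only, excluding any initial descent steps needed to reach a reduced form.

D = 73, ⌊√D⌋ = 8
river: ρ → (3,7,-2)
river: ρ → (-2,5,6)
river: ρ → (6,7,-1)
river: ρ → (-1,7,6)
river: ρ → (6,5,-2)
river: ρ → (-2,7,3)
river: ρ → (3,5,-4)
river: ρ → (-4,3,4)
river: ρ → (4,5,-3)
river: ρ → (-3,7,2)
river: ρ → (2,5,-6)
river: ρ → (-6,7,1)
river: ρ → (1,7,-6)
river: ρ → (-6,5,2)
river: ρ → (2,7,-3)
river: ρ → (-3,5,4)
river: ρ → (4,3,-4)
river: ρ → (-4,5,3)
ρ-cycle length = 18 (tail of 0 descent steps not counted)

18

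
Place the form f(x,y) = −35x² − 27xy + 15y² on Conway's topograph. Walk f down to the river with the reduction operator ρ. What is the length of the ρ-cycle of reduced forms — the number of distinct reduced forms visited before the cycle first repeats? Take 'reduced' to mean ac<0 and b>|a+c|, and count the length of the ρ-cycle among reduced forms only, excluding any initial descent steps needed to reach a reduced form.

D = 2829, ⌊√D⌋ = 53
descent: ρ → (15,27,-35)  [lands on river]
river: ρ → (-35,43,7)
river: ρ → (7,41,-41)
river: ρ → (-41,41,7)
river: ρ → (7,43,-35)
river: ρ → (-35,27,15)
river: ρ → (15,33,-29)
river: ρ → (-29,25,19)
river: ρ → (19,51,-3)
river: ρ → (-3,51,19)
river: ρ → (19,25,-29)
river: ρ → (-29,33,15)
ρ-cycle length = 12 (tail of 1 descent step not counted)

12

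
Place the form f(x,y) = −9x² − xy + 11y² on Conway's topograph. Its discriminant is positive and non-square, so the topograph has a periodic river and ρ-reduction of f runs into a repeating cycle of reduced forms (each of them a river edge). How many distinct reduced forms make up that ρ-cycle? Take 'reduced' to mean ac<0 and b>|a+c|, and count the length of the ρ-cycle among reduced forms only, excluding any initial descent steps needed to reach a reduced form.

D = 397, ⌊√D⌋ = 19
descent: ρ → (11,1,-9)
descent: ρ → (-9,17,3)  [lands on river]
river: ρ → (3,19,-3)
river: ρ → (-3,17,9)
river: ρ → (9,19,-1)
river: ρ → (-1,19,9)
river: ρ → (9,17,-3)
river: ρ → (-3,19,3)
river: ρ → (3,17,-9)
river: ρ → (-9,19,1)
river: ρ → (1,19,-9)
ρ-cycle length = 10 (tail of 2 descent steps not counted)

10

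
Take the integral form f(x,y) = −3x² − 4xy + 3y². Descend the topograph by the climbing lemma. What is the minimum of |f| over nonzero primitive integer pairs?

descent: ρ → (3,4,-3)  [lands on river]
river: ρ → (-3,2,4)
river: ρ → (4,6,-1)
river: ρ → (-1,6,4)
river: ρ → (4,2,-3)
river: ρ → (-3,4,3)
river: ρ → (3,2,-4)
river: ρ → (-4,6,1)
river: ρ → (1,6,-4)
river: ρ → (-4,2,3)
closes: descent 1, river 10
min |a| on river = 1

1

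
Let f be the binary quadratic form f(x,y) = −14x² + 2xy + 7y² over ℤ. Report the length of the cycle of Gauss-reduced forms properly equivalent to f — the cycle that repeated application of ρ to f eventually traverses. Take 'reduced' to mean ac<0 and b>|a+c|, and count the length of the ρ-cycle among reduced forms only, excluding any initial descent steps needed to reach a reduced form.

D = 396, ⌊√D⌋ = 19
descent: ρ → (7,12,-9)  [lands on river]
river: ρ → (-9,6,10)
river: ρ → (10,14,-5)
river: ρ → (-5,16,7)
ρ-cycle length = 4 (tail of 1 descent step not counted)

4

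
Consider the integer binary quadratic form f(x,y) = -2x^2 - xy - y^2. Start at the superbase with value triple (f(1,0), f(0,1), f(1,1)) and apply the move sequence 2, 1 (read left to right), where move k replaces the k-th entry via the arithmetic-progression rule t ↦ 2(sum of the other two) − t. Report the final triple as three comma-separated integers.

start (-2,-1,-4) = (f(1,0),f(0,1),f(1,1))
replace slot 2: 2·((-2)+(-4)) − (-1) = -11 → (-2,-11,-4)
replace slot 1: 2·((-11)+(-4)) − (-2) = -28 → (-28,-11,-4)

-28,-11,-4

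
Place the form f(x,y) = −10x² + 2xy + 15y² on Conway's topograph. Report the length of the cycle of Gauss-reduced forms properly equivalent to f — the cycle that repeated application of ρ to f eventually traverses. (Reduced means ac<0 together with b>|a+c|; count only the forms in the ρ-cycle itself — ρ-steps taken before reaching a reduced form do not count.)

D = 604, ⌊√D⌋ = 24
descent: ρ → (15,-2,-10)
descent: ρ → (-10,22,3)  [lands on river]
river: ρ → (3,20,-17)
river: ρ → (-17,14,6)
river: ρ → (6,22,-5)
river: ρ → (-5,18,14)
river: ρ → (14,10,-9)
river: ρ → (-9,8,15)
river: ρ → (15,22,-2)
river: ρ → (-2,22,15)
river: ρ → (15,8,-9)
river: ρ → (-9,10,14)
river: ρ → (14,18,-5)
river: ρ → (-5,22,6)
river: ρ → (6,14,-17)
river: ρ → (-17,20,3)
river: ρ → (3,22,-10)
river: ρ → (-10,18,7)
river: ρ → (7,24,-1)
river: ρ → (-1,24,7)
river: ρ → (7,18,-10)
ρ-cycle length = 20 (tail of 2 descent steps not counted)

20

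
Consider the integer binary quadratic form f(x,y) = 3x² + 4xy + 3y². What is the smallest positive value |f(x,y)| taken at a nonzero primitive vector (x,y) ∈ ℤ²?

translate: b→-2 (≡4 mod 6), so (3,4,3)→(3,-2,2)
flip: (3,-2,2)→(2,2,3)
reduced (well bottom): (2,2,3) with a≤c, −a<b≤a
well minimum = a = 2

2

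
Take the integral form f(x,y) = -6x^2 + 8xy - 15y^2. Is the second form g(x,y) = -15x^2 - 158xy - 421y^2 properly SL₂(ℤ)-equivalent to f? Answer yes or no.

D₁ = -296, D₂ = -296
f is negative-definite; reduce −f:
−f: translate: b→4 (≡-8 mod 12), so (6,-8,15)→(6,4,13)
−f: reduced (well bottom): (6,4,13) with a≤c, −a<b≤a
flip sign back: reduced form of f is (-6,-4,-13)
g is negative-definite; reduce −g:
−g: translate: b→8 (≡158 mod 30), so (15,158,421)→(15,8,6)
−g: flip: (15,8,6)→(6,-8,15)
−g: translate: b→4 (≡-8 mod 12), so (6,-8,15)→(6,4,13)
−g: reduced (well bottom): (6,4,13) with a≤c, −a<b≤a
flip sign back: reduced form of g is (-6,-4,-13)
reduced forms (-6, -4, -13) vs (-6, -4, -13) ⇒ equivalent

yes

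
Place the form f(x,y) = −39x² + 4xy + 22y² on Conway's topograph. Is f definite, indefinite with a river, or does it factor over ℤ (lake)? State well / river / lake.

D = b²−4ac = 4² − 4·(-39)·22 = 3448
D > 0 non-square ⇒ indefinite ⇒ periodic river

river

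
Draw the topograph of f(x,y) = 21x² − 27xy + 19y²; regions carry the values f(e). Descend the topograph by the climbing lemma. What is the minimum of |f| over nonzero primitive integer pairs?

translate: b→15 (≡-27 mod 42), so (21,-27,19)→(21,15,13)
flip: (21,15,13)→(13,-15,21)
translate: b→11 (≡-15 mod 26), so (13,-15,21)→(13,11,19)
reduced (well bottom): (13,11,19) with a≤c, −a<b≤a
well minimum = a = 13

13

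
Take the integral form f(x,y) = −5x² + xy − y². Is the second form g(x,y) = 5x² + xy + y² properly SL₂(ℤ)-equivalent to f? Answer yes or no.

D₁ = -19, D₂ = -19
f is negative-definite; reduce −f:
−f: flip: (5,-1,1)→(1,1,5)
−f: reduced (well bottom): (1,1,5) with a≤c, −a<b≤a
flip sign back: reduced form of f is (-1,-1,-5)
g: flip: (5,1,1)→(1,-1,5)
g: translate: b→1 (≡-1 mod 2), so (1,-1,5)→(1,1,5)
g: reduced (well bottom): (1,1,5) with a≤c, −a<b≤a
reduced forms (-1, -1, -5) vs (1, 1, 5) ⇒ inequivalent

no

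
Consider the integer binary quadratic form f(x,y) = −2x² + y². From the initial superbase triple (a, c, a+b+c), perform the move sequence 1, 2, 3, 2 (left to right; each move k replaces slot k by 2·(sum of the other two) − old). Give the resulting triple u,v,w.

start (-2,1,-1) = (f(1,0),f(0,1),f(1,1))
replace slot 1: 2·(1+(-1)) − (-2) = 2 → (2,1,-1)
replace slot 2: 2·(2+(-1)) − 1 = 1 → (2,1,-1)
replace slot 3: 2·(2+1) − (-1) = 7 → (2,1,7)
replace slot 2: 2·(2+7) − 1 = 17 → (2,17,7)

2,17,7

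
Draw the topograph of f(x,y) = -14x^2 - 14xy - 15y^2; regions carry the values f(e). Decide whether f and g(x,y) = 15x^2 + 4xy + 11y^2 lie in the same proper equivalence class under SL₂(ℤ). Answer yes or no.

D₁ = -644, D₂ = -644
f is negative-definite; reduce −f:
−f: reduced (well bottom): (14,14,15) with a≤c, −a<b≤a
flip sign back: reduced form of f is (-14,-14,-15)
g: flip: (15,4,11)→(11,-4,15)
g: reduced (well bottom): (11,-4,15) with a≤c, −a<b≤a
reduced forms (-14, -14, -15) vs (11, -4, 15) ⇒ inequivalent

no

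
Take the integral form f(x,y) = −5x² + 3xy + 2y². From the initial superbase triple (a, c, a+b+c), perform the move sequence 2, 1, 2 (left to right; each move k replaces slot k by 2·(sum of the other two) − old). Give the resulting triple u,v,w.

start (-5,2,0) = (f(1,0),f(0,1),f(1,1))
replace slot 2: 2·((-5)+0) − 2 = -12 → (-5,-12,0)
replace slot 1: 2·((-12)+0) − (-5) = -19 → (-19,-12,0)
replace slot 2: 2·((-19)+0) − (-12) = -26 → (-19,-26,0)

-19,-26,0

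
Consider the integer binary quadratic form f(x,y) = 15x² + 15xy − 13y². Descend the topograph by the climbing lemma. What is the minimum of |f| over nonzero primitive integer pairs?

river: ρ → (-13,11,17)
river: ρ → (17,23,-7)
river: ρ → (-7,19,23)
river: ρ → (23,27,-3)
river: ρ → (-3,27,23)
river: ρ → (23,19,-7)
river: ρ → (-7,23,17)
river: ρ → (17,11,-13)
river: ρ → (-13,15,15)
river: ρ → (15,15,-13)
closes: descent 0, river 10
min |a| on river = 3

3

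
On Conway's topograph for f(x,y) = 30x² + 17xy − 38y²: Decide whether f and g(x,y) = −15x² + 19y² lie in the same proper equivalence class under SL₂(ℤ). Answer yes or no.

D₁ = 4849, D₂ = 1140
discriminants differ ⇒ not SL₂(ℤ)-equivalent

no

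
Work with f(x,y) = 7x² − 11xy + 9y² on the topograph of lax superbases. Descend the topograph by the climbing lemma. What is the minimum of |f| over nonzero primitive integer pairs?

translate: b→3 (≡-11 mod 14), so (7,-11,9)→(7,3,5)
flip: (7,3,5)→(5,-3,7)
reduced (well bottom): (5,-3,7) with a≤c, −a<b≤a
well minimum = a = 5

5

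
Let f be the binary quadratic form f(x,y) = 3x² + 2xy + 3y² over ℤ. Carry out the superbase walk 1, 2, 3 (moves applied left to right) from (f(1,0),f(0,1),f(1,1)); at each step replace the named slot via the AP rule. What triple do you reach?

start (3,3,8) = (f(1,0),f(0,1),f(1,1))
replace slot 1: 2·(3+8) − 3 = 19 → (19,3,8)
replace slot 2: 2·(19+8) − 3 = 51 → (19,51,8)
replace slot 3: 2·(19+51) − 8 = 132 → (19,51,132)

19,51,132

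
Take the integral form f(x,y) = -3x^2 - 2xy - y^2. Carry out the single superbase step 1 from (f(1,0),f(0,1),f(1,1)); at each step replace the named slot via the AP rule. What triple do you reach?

start (-3,-1,-6) = (f(1,0),f(0,1),f(1,1))
replace slot 1: 2·((-1)+(-6)) − (-3) = -11 → (-11,-1,-6)

-11,-1,-6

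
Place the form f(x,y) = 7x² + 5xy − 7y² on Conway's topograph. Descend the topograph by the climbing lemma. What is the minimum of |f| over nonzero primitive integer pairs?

river: ρ → (-7,9,5)
river: ρ → (5,11,-5)
river: ρ → (-5,9,7)
river: ρ → (7,5,-7)
closes: descent 0, river 4
min |a| on river = 5

5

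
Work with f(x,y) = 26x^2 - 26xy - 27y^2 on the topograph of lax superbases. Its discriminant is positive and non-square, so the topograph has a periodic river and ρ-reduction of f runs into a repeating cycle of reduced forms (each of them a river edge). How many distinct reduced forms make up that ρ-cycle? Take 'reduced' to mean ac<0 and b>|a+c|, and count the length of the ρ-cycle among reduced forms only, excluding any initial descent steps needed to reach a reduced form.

D = 3484, ⌊√D⌋ = 59
descent: ρ → (-27,26,26)  [lands on river]
river: ρ → (26,26,-27)
river: ρ → (-27,28,25)
river: ρ → (25,22,-30)
river: ρ → (-30,38,17)
river: ρ → (17,30,-38)
river: ρ → (-38,46,9)
river: ρ → (9,44,-43)
river: ρ → (-43,42,10)
river: ρ → (10,58,-3)
river: ρ → (-3,56,29)
river: ρ → (29,2,-30)
river: ρ → (-30,58,1)
river: ρ → (1,58,-30)
river: ρ → (-30,2,29)
river: ρ → (29,56,-3)
river: ρ → (-3,58,10)
river: ρ → (10,42,-43)
river: ρ → (-43,44,9)
river: ρ → (9,46,-38)
river: ρ → (-38,30,17)
river: ρ → (17,38,-30)
river: ρ → (-30,22,25)
river: ρ → (25,28,-27)
ρ-cycle length = 24 (tail of 1 descent step not counted)

24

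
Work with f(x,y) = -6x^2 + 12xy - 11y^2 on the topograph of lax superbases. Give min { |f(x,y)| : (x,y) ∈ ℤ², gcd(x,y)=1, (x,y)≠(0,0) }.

translate: b→0 (≡-12 mod 12), so (6,-12,11)→(6,0,5)
flip: (6,0,5)→(5,0,6)
reduced (well bottom): (5,0,6) with a≤c, −a<b≤a
well minimum |f| = |-5| = 5 (negative-definite)

5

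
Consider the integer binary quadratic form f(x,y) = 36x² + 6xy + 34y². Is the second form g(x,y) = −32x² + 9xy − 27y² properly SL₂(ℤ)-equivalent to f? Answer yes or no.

D₁ = -4860, D₂ = -3375
discriminants differ ⇒ not SL₂(ℤ)-equivalent

no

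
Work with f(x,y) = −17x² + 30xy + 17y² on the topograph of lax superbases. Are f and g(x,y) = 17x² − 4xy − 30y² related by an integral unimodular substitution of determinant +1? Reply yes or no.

D₁ = 2056, D₂ = 2056
river cycle of f (length 12): (17, 38, -9), (-9, 34, 25), (25, 16, -18), (-18, 20, 23), (23, 26, -15), (-15, 34, 15), (15, 26, -23), (-23, 20, 18), (18, 16, -25), (-25, 34, 9), … (2 more)
river cycle of g (length 12): (17, 30, -17), (-17, 38, 9), (9, 34, -25), (-25, 16, 18), (18, 20, -23), (-23, 26, 15), (15, 34, -15), (-15, 26, 23), (23, 20, -18), (-18, 16, 25), … (2 more)
cycles differ ⇒ inequivalent

no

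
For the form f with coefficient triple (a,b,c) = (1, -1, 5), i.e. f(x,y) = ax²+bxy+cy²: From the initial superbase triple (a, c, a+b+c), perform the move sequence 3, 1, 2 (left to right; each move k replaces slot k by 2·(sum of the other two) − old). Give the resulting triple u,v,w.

start (1,5,5) = (f(1,0),f(0,1),f(1,1))
replace slot 3: 2·(1+5) − 5 = 7 → (1,5,7)
replace slot 1: 2·(5+7) − 1 = 23 → (23,5,7)
replace slot 2: 2·(23+7) − 5 = 55 → (23,55,7)

23,55,7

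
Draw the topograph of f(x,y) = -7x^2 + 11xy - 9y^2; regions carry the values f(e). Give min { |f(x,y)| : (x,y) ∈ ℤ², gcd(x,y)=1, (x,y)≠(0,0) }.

translate: b→3 (≡-11 mod 14), so (7,-11,9)→(7,3,5)
flip: (7,3,5)→(5,-3,7)
reduced (well bottom): (5,-3,7) with a≤c, −a<b≤a
well minimum |f| = |-5| = 5 (negative-definite)

5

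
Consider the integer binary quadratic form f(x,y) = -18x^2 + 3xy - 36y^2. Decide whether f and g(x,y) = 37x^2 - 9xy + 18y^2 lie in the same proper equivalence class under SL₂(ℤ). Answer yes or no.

D₁ = -2583, D₂ = -2583
f is negative-definite; reduce −f:
−f: reduced (well bottom): (18,-3,36) with a≤c, −a<b≤a
flip sign back: reduced form of f is (-18,3,-36)
g: flip: (37,-9,18)→(18,9,37)
g: reduced (well bottom): (18,9,37) with a≤c, −a<b≤a
reduced forms (-18, 3, -36) vs (18, 9, 37) ⇒ inequivalent

no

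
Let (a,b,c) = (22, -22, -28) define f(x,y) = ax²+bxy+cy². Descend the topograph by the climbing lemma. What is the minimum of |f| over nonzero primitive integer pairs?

descent: ρ → (-28,22,22)  [lands on river]
river: ρ → (22,22,-28)
river: ρ → (-28,34,16)
river: ρ → (16,30,-32)
river: ρ → (-32,34,14)
river: ρ → (14,50,-8)
river: ρ → (-8,46,26)
river: ρ → (26,6,-28)
river: ρ → (-28,50,4)
river: ρ → (4,54,-2)
river: ρ → (-2,54,4)
river: ρ → (4,50,-28)
river: ρ → (-28,6,26)
river: ρ → (26,46,-8)
river: ρ → (-8,50,14)
river: ρ → (14,34,-32)
river: ρ → (-32,30,16)
river: ρ → (16,34,-28)
closes: descent 1, river 18
min |a| on river = 2

2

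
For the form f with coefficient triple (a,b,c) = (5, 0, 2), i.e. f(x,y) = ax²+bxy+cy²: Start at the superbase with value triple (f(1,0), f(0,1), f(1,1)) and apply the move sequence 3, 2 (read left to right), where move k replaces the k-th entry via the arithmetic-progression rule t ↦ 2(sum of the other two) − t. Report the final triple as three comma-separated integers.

start (5,2,7) = (f(1,0),f(0,1),f(1,1))
replace slot 3: 2·(5+2) − 7 = 7 → (5,2,7)
replace slot 2: 2·(5+7) − 2 = 22 → (5,22,7)

5,22,7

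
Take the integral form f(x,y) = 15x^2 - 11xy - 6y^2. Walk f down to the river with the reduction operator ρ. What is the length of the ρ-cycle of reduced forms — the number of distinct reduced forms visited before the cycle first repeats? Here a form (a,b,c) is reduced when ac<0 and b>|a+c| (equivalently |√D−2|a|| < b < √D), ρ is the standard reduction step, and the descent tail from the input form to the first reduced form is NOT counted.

D = 481, ⌊√D⌋ = 21
descent: ρ → (-6,11,15)  [lands on river]
river: ρ → (15,19,-2)
river: ρ → (-2,21,5)
river: ρ → (5,19,-6)
river: ρ → (-6,17,8)
river: ρ → (8,15,-8)
river: ρ → (-8,17,6)
river: ρ → (6,19,-5)
river: ρ → (-5,21,2)
river: ρ → (2,19,-15)
river: ρ → (-15,11,6)
river: ρ → (6,13,-13)
river: ρ → (-13,13,6)
river: ρ → (6,11,-15)
river: ρ → (-15,19,2)
river: ρ → (2,21,-5)
river: ρ → (-5,19,6)
river: ρ → (6,17,-8)
river: ρ → (-8,15,8)
river: ρ → (8,17,-6)
river: ρ → (-6,19,5)
river: ρ → (5,21,-2)
river: ρ → (-2,19,15)
river: ρ → (15,11,-6)
river: ρ → (-6,13,13)
river: ρ → (13,13,-6)
ρ-cycle length = 26 (tail of 1 descent step not counted)

26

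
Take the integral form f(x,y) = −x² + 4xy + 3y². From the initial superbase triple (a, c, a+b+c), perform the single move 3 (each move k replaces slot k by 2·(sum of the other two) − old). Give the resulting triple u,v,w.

start (-1,3,6) = (f(1,0),f(0,1),f(1,1))
replace slot 3: 2·((-1)+3) − 6 = -2 → (-1,3,-2)

-1,3,-2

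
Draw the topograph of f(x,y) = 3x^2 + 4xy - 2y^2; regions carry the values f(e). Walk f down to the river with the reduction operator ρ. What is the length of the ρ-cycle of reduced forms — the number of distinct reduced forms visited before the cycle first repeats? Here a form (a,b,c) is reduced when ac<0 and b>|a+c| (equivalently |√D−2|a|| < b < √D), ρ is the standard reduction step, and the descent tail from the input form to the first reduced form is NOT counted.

D = 40, ⌊√D⌋ = 6
river: ρ → (-2,4,3)
river: ρ → (3,2,-3)
river: ρ → (-3,4,2)
river: ρ → (2,4,-3)
river: ρ → (-3,2,3)
river: ρ → (3,4,-2)
ρ-cycle length = 6 (tail of 0 descent steps not counted)

6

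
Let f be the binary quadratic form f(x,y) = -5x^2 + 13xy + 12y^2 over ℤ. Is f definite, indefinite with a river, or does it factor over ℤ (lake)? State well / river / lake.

D = b²−4ac = 13² − 4·(-5)·12 = 409
D > 0 non-square ⇒ indefinite ⇒ periodic river

river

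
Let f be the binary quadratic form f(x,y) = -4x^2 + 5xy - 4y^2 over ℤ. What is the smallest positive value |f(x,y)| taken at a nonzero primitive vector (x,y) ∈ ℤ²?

translate: b→3 (≡-5 mod 8), so (4,-5,4)→(4,3,3)
flip: (4,3,3)→(3,-3,4)
translate: b→3 (≡-3 mod 6), so (3,-3,4)→(3,3,4)
reduced (well bottom): (3,3,4) with a≤c, −a<b≤a
well minimum |f| = |-3| = 3 (negative-definite)

3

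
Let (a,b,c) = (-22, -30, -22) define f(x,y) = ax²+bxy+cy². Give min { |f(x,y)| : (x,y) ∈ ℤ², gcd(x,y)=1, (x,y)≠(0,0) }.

translate: b→-14 (≡30 mod 44), so (22,30,22)→(22,-14,14)
flip: (22,-14,14)→(14,14,22)
reduced (well bottom): (14,14,22) with a≤c, −a<b≤a
well minimum |f| = |-14| = 14 (negative-definite)

14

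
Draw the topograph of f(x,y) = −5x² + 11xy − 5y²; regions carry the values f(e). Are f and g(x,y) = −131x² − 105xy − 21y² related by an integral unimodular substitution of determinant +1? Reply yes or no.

D₁ = 21, D₂ = 21
river cycle of f (length 2): (1, 3, -3), (-3, 3, 1)
river cycle of g (length 2): (1, 3, -3), (-3, 3, 1)
cycles coincide ⇒ equivalent

yes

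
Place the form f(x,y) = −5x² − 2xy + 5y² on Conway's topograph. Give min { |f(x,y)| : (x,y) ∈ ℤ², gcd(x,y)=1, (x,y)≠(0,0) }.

descent: ρ → (5,2,-5)  [lands on river]
river: ρ → (-5,8,2)
river: ρ → (2,8,-5)
river: ρ → (-5,2,5)
river: ρ → (5,8,-2)
river: ρ → (-2,8,5)
closes: descent 1, river 6
min |a| on river = 2

2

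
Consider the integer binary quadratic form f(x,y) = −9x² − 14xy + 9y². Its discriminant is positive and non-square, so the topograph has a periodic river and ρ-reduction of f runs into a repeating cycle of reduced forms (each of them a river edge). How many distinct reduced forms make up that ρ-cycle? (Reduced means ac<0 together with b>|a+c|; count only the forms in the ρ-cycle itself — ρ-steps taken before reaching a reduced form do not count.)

D = 520, ⌊√D⌋ = 22
descent: ρ → (9,14,-9)  [lands on river]
river: ρ → (-9,22,1)
river: ρ → (1,22,-9)
river: ρ → (-9,14,9)
river: ρ → (9,22,-1)
river: ρ → (-1,22,9)
ρ-cycle length = 6 (tail of 1 descent step not counted)

6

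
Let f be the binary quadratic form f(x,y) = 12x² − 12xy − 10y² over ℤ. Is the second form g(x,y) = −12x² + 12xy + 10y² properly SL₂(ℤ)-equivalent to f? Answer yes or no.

D₁ = 624, D₂ = 624
river cycle of f (length 6): (-10, 12, 12), (12, 12, -10), (-10, 8, 14), (14, 20, -4), (-4, 20, 14), (14, 8, -10)
river cycle of g (length 6): (10, 8, -14), (-14, 20, 4), (4, 20, -14), (-14, 8, 10), (10, 12, -12), (-12, 12, 10)
cycles differ ⇒ inequivalent

no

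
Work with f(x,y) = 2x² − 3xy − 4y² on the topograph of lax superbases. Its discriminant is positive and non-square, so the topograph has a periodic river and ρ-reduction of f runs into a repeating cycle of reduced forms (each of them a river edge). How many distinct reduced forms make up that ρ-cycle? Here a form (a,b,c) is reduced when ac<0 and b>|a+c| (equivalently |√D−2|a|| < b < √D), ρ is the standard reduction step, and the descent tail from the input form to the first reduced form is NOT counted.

D = 41, ⌊√D⌋ = 6
descent: ρ → (-4,3,2)  [lands on river]
river: ρ → (2,5,-2)
river: ρ → (-2,3,4)
river: ρ → (4,5,-1)
river: ρ → (-1,5,4)
river: ρ → (4,3,-2)
river: ρ → (-2,5,2)
river: ρ → (2,3,-4)
river: ρ → (-4,5,1)
river: ρ → (1,5,-4)
ρ-cycle length = 10 (tail of 1 descent step not counted)

10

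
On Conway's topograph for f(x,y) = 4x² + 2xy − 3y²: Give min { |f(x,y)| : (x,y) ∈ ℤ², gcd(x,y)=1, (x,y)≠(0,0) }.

river: ρ → (-3,4,3)
river: ρ → (3,2,-4)
river: ρ → (-4,6,1)
river: ρ → (1,6,-4)
river: ρ → (-4,2,3)
river: ρ → (3,4,-3)
river: ρ → (-3,2,4)
river: ρ → (4,6,-1)
river: ρ → (-1,6,4)
river: ρ → (4,2,-3)
closes: descent 0, river 10
min |a| on river = 1

1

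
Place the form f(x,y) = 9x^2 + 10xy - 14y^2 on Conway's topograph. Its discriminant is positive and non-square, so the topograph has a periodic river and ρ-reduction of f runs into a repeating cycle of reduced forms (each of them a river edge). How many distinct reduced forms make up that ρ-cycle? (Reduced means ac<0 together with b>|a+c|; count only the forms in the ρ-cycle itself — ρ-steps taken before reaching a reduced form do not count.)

D = 604, ⌊√D⌋ = 24
river: ρ → (-14,18,5)
river: ρ → (5,22,-6)
river: ρ → (-6,14,17)
river: ρ → (17,20,-3)
river: ρ → (-3,22,10)
river: ρ → (10,18,-7)
river: ρ → (-7,24,1)
river: ρ → (1,24,-7)
river: ρ → (-7,18,10)
river: ρ → (10,22,-3)
river: ρ → (-3,20,17)
river: ρ → (17,14,-6)
river: ρ → (-6,22,5)
river: ρ → (5,18,-14)
river: ρ → (-14,10,9)
river: ρ → (9,8,-15)
river: ρ → (-15,22,2)
river: ρ → (2,22,-15)
river: ρ → (-15,8,9)
river: ρ → (9,10,-14)
ρ-cycle length = 20 (tail of 0 descent steps not counted)

20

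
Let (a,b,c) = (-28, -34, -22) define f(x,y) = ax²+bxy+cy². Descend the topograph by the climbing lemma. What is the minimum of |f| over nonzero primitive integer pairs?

translate: b→-22 (≡34 mod 56), so (28,34,22)→(28,-22,16)
flip: (28,-22,16)→(16,22,28)
translate: b→-10 (≡22 mod 32), so (16,22,28)→(16,-10,22)
reduced (well bottom): (16,-10,22) with a≤c, −a<b≤a
well minimum |f| = |-16| = 16 (negative-definite)

16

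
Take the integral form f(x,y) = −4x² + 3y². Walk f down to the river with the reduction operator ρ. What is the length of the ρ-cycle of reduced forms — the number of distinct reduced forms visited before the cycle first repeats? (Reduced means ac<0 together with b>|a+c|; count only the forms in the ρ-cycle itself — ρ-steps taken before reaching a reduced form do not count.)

D = 48, ⌊√D⌋ = 6
descent: ρ → (3,6,-1)  [lands on river]
river: ρ → (-1,6,3)
ρ-cycle length = 2 (tail of 1 descent step not counted)

2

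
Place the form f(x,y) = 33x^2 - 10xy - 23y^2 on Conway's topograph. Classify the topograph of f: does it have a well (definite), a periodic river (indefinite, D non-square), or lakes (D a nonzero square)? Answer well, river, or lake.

D = b²−4ac = (-10)² − 4·33·(-23) = 3136
D = 56² is a perfect square ⇒ form factors over ℤ ⇒ lakes

lake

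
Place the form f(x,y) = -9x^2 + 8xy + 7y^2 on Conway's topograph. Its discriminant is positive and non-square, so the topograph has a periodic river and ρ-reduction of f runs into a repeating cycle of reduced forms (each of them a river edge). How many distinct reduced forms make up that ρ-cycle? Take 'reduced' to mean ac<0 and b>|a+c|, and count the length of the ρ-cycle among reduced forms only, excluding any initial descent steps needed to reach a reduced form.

D = 316, ⌊√D⌋ = 17
river: ρ → (7,6,-10)
river: ρ → (-10,14,3)
river: ρ → (3,16,-5)
river: ρ → (-5,14,6)
river: ρ → (6,10,-9)
river: ρ → (-9,8,7)
ρ-cycle length = 6 (tail of 0 descent steps not counted)

6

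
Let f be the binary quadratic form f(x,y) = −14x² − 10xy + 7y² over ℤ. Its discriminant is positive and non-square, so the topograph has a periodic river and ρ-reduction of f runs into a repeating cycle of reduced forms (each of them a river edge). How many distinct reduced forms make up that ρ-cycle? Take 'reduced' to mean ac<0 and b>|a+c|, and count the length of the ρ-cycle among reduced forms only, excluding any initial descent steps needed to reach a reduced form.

D = 492, ⌊√D⌋ = 22
descent: ρ → (7,10,-14)  [lands on river]
river: ρ → (-14,18,3)
river: ρ → (3,18,-14)
river: ρ → (-14,10,7)
river: ρ → (7,18,-6)
river: ρ → (-6,18,7)
ρ-cycle length = 6 (tail of 1 descent step not counted)

6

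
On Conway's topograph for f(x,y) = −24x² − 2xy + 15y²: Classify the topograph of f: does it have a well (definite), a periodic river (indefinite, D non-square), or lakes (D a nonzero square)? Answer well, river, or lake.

D = b²−4ac = (-2)² − 4·(-24)·15 = 1444
D = 38² is a perfect square ⇒ form factors over ℤ ⇒ lakes

lake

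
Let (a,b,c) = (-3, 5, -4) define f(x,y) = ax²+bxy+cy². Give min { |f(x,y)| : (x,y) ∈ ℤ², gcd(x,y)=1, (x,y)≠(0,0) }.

translate: b→1 (≡-5 mod 6), so (3,-5,4)→(3,1,2)
flip: (3,1,2)→(2,-1,3)
reduced (well bottom): (2,-1,3) with a≤c, −a<b≤a
well minimum |f| = |-2| = 2 (negative-definite)

2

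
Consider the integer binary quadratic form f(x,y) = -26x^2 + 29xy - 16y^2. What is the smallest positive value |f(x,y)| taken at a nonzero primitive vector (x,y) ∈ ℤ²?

translate: b→23 (≡-29 mod 52), so (26,-29,16)→(26,23,13)
flip: (26,23,13)→(13,-23,26)
translate: b→3 (≡-23 mod 26), so (13,-23,26)→(13,3,16)
reduced (well bottom): (13,3,16) with a≤c, −a<b≤a
well minimum |f| = |-13| = 13 (negative-definite)

13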